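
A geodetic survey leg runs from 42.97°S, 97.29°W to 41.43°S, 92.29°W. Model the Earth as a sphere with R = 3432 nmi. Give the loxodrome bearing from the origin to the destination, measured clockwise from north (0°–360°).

67.4°

Meridional parts: M(φ₁)=-0.8321, M(φ₂)=-0.7958 → ΔM = +0.0363;  Δλ = +0.0873 rad
tan C = Δλ / ΔM = +2.4050 → C = 67.42°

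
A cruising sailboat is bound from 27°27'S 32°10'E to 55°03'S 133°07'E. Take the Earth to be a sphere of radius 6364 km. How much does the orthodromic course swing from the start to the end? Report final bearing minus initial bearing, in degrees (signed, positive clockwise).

-78.9°

Initial bearing θ₁ = atan2(sin Δλ cos φ₂, cos φ₁ sin φ₂ − sin φ₁ cos φ₂ cos Δλ) = 144.12°
Final bearing θ₂ = (initial bearing from the destination back to the start) + 180° = 65.22°
Δθ = θ₂ − θ₁ = -78.9°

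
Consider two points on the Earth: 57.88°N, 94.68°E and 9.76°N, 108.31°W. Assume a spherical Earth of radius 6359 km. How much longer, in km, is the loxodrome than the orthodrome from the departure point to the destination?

Great circle: cos σ = sin φ₁ sin φ₂ + cos φ₁ cos φ₂ cos Δλ,  σ = 1.9164 rad → d_gc = 12186.7 km
Rhumb line: Δψ = -1.0740, q = Δφ/Δψ = 0.7820, d_rh = R√(Δφ²+q²Δλ²) = 14635.4 km
Excess = 14635.4 − 12186.7 = 2448.7 ≈ 2449 km

2449 km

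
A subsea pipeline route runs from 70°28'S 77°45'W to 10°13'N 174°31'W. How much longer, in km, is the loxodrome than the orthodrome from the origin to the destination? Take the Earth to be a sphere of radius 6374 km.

570 km

Great circle: cos σ = sin φ₁ sin φ₂ + cos φ₁ cos φ₂ cos Δλ,  σ = 1.7782 rad → d_gc = 11334.3 km
Rhumb line: Δψ = +1.9388, q = Δφ/Δψ = 0.7263, d_rh = R√(Δφ²+q²Δλ²) = 11903.9 km
Excess = 11903.9 − 11334.3 = 569.6 ≈ 570 km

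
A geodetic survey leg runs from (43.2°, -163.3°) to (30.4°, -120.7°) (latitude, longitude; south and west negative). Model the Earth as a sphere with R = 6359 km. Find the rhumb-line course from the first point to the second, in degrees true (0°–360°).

110.7°

Meridional parts: M(φ₁)=+0.8376, M(φ₂)=+0.5574 → ΔM = -0.2802;  Δλ = +0.7435 rad
tan C = Δλ / ΔM = -2.6531 → C = 110.65°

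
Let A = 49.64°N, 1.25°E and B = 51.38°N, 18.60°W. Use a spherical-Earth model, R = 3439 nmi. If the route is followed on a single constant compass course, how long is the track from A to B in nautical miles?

765 nmi

Rhumb course C = atan2(Δλ, Δψ) with Δψ = ln[tan(π/4+φ₂/2)/tan(π/4+φ₁/2)] = +0.0478, Δλ = -0.3464 → C = 277.85°
d = R·|Δφ| / |cos C| = 3439·0.03037 / 0.13657 = 765 nmi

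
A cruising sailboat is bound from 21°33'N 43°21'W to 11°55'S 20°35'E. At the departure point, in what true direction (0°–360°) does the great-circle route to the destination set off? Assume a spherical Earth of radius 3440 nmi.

N = sin Δλ·cos φ₂ = +0.8789;  D = cos φ₁ sin φ₂ − sin φ₁ cos φ₂ cos Δλ = -0.3500
initial course = atan2(N, D) = 111.71°

111.7°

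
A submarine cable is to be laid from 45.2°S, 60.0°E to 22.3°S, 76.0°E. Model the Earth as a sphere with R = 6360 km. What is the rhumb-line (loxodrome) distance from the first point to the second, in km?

Δψ = ln[tan(π/4+φ₂/2)/tan(π/4+φ₁/2)] = +0.4869;  Δφ = +0.3997 rad,  Δλ = +0.2793 rad
q = Δφ/Δψ = 0.8209
d = R·√(Δφ² + q²Δλ²) = 6360·0.46075 = 2930 km

2930 km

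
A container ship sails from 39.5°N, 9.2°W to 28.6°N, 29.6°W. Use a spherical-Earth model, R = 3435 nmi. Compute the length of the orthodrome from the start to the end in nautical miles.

Haversine: a = sin²(Δφ/2)+cos φ₁ cos φ₂ sin²(Δλ/2) = 0.03027;  σ = 2·atan2(√a,√(1−a))
σ = 20.037° → d = Rσ = 3435·0.34972 = 1201 nmi

1201 nmi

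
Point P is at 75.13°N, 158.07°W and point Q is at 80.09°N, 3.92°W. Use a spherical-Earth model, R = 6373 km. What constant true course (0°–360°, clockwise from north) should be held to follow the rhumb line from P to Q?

81.4°

Meridional parts: M(φ₁)=+2.0364, M(φ₂)=+2.4453 → ΔM = +0.4089;  Δλ = +2.6904 rad
tan C = Δλ / ΔM = +6.5790 → C = 81.36°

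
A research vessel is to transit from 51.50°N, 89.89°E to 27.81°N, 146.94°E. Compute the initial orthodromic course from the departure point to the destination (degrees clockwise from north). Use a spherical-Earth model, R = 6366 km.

N = sin Δλ·cos φ₂ = +0.7422;  D = cos φ₁ sin φ₂ − sin φ₁ cos φ₂ cos Δλ = -0.0861
initial course = atan2(N, D) = 96.61°

96.6°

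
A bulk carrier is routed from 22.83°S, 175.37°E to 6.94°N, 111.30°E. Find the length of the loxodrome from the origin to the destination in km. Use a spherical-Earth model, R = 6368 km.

7715 km

Rhumb course C = atan2(Δλ, Δψ) with Δψ = ln[tan(π/4+φ₂/2)/tan(π/4+φ₁/2)] = +0.5309, Δλ = -1.1182 → C = 295.40°
d = R·|Δφ| / |cos C| = 6368·0.51958 / 0.42886 = 7715 km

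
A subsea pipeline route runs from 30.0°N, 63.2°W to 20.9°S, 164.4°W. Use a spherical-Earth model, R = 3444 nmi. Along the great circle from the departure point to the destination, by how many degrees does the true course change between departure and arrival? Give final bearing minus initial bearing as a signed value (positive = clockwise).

-12.2°

Initial bearing θ₁ = atan2(sin Δλ cos φ₂, cos φ₁ sin φ₂ − sin φ₁ cos φ₂ cos Δλ) = 256.61°
Final bearing θ₂ = (initial bearing from the destination back to the start) + 180° = 244.40°
Δθ = θ₂ − θ₁ = -12.2°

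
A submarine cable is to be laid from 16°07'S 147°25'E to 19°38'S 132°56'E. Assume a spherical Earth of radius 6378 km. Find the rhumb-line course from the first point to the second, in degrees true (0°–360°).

Meridional parts: M(φ₁)=-0.2851, M(φ₂)=-0.3496 → ΔM = -0.0645;  Δλ = -0.2528 rad
tan C = Δλ / ΔM = +3.9189 → C = 255.69°

255.7°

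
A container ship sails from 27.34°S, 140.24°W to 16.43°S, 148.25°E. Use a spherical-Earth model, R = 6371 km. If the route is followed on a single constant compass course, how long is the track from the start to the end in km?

7463 km

Rhumb course C = atan2(Δλ, Δψ) with Δψ = ln[tan(π/4+φ₂/2)/tan(π/4+φ₁/2)] = +0.2056, Δλ = -1.2481 → C = 279.36°
d = R·|Δφ| / |cos C| = 6371·0.19042 / 0.16255 = 7463 km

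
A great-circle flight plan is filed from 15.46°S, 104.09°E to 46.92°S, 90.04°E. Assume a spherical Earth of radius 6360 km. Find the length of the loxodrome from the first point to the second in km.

3728 km

Δψ = ln[tan(π/4+φ₂/2)/tan(π/4+φ₁/2)] = -0.6564;  Δφ = -0.5491 rad,  Δλ = -0.2452 rad
q = Δφ/Δψ = 0.8365
d = R·√(Δφ² + q²Δλ²) = 6360·0.58614 = 3728 km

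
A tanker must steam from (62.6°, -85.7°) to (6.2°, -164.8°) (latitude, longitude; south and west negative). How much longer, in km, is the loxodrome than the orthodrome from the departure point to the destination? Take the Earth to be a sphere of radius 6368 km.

Great circle: cos σ = sin φ₁ sin φ₂ + cos φ₁ cos φ₂ cos Δλ,  σ = 1.3874 rad → d_gc = 8834.8 km
Rhumb line: Δψ = -1.3031, q = Δφ/Δψ = 0.7554, d_rh = R√(Δφ²+q²Δλ²) = 9132.2 km
Excess = 9132.2 − 8834.8 = 297.4 ≈ 297 km

297 km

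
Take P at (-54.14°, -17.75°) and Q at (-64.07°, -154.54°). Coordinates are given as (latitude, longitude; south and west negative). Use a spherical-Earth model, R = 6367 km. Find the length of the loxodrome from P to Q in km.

7819 km

Rhumb course C = atan2(Δλ, Δψ) with Δψ = ln[tan(π/4+φ₂/2)/tan(π/4+φ₁/2)] = -0.3404, Δλ = -2.3874 → C = 261.89°
d = R·|Δφ| / |cos C| = 6367·0.17331 / 0.14113 = 7819 km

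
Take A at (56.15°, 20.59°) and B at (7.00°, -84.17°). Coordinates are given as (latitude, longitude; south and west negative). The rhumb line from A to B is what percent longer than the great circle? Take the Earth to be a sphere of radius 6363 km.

5.7%

Great circle: σ = 1.6104 rad → d_gc = Rσ = 10247.3 km
Rhumb: Δφ = -0.8578, Δλ = -1.8284, Δψ = -1.0673, q = Δφ/Δψ = 0.8038 → d_rh = R√(Δφ²+q²Δλ²) = 10827.6 km
Excess = (10827.6 − 10247.3) / 10247.3 = 580.3 / 10247.3 = 5.66% ≈ 5.7%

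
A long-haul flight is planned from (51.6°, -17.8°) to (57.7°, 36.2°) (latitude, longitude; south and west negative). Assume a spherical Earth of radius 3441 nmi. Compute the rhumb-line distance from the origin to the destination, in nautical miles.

Δψ = ln[tan(π/4+φ₂/2)/tan(π/4+φ₁/2)] = +0.1844;  Δφ = +0.1065 rad,  Δλ = +0.9425 rad
q = Δφ/Δψ = 0.5772
d = R·√(Δφ² + q²Δλ²) = 3441·0.55433 = 1907 nmi

1907 nmi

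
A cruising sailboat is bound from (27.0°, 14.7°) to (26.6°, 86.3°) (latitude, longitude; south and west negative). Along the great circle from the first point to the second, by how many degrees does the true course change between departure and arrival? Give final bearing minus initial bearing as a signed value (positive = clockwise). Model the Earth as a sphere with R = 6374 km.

Initial bearing θ₁ = atan2(sin Δλ cos φ₂, cos φ₁ sin φ₂ − sin φ₁ cos φ₂ cos Δλ) = 72.30°
Final bearing θ₂ = (initial bearing from the destination back to the start) + 180° = 108.32°
Δθ = θ₂ − θ₁ = +36.0°

+36.0°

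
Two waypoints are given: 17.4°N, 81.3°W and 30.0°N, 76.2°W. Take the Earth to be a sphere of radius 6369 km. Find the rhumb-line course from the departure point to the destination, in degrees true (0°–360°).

20.3°

Meridional parts: M(φ₁)=+0.3085, M(φ₂)=+0.5493 → ΔM = +0.2408;  Δλ = +0.0890 rad
tan C = Δλ / ΔM = +0.3696 → C = 20.28°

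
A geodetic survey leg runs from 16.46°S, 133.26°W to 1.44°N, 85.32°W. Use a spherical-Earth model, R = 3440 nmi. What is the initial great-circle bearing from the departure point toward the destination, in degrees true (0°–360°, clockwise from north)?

73.9°

θ = atan2( sin Δλ·cos φ₂ ,  cos φ₁ sin φ₂ − sin φ₁ cos φ₂ cos Δλ )
  = atan2(+0.7422, +0.2139) = 73.93°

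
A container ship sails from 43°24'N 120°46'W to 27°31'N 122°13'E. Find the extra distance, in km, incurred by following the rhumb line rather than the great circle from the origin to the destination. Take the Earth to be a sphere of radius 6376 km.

Great circle: cos σ = sin φ₁ sin φ₂ + cos φ₁ cos φ₂ cos Δλ,  σ = 1.5461 rad → d_gc = 9857.71 km
Rhumb line: Δψ = -0.3426, q = Δφ/Δψ = 0.8093, d_rh = R√(Δφ²+q²Δλ²) = 10685.20 km
Excess = 10685.20 − 9857.71 = 827.49 ≈ 827 km

827 km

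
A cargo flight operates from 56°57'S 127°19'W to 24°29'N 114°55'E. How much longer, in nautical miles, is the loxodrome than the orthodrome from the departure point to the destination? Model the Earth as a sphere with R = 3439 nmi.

Great circle: cos σ = sin φ₁ sin φ₂ + cos φ₁ cos φ₂ cos Δλ,  σ = 2.1878 rad → d_gc = 7523.9 nmi
Rhumb line: Δψ = +1.6560, q = Δφ/Δψ = 0.8583, d_rh = R√(Δφ²+q²Δλ²) = 7790.6 nmi
Excess = 7790.6 − 7523.9 = 266.7 ≈ 267 nmi

267 nmi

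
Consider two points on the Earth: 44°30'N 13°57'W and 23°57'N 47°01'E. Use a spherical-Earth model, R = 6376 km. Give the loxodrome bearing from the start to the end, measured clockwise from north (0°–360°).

Meridional parts: M(φ₁)=+0.8691, M(φ₂)=+0.4307 → ΔM = -0.4383;  Δλ = +1.0641 rad
tan C = Δλ / ΔM = -2.4275 → C = 112.39°

112.4°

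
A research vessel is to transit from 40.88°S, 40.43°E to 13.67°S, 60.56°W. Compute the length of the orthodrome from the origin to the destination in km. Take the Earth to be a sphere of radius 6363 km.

cos σ = sin φ₁ sin φ₂ + cos φ₁ cos φ₂ cos Δλ
      = sin(-40.88°)sin(-13.67°) + cos(-40.88°)cos(-13.67°)cos(-100.99°) = 0.0146
σ = 89.162° → d = Rσ = 6363·1.55618 = 9902 km

9902 km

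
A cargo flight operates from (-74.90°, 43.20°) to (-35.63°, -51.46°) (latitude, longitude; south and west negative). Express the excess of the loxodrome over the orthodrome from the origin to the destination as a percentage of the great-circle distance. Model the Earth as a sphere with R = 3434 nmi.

8.7%

Great circle: σ = 0.9941 rad → d_gc = Rσ = 3413.8 nmi
Rhumb: Δφ = +0.6854, Δλ = -1.6521, Δψ = +1.3546, q = Δφ/Δψ = 0.5060 → d_rh = R√(Δφ²+q²Δλ²) = 3712.2 nmi
Excess = (3712.2 − 3413.8) / 3413.8 = 298.4 / 3413.8 = 8.74% ≈ 8.7%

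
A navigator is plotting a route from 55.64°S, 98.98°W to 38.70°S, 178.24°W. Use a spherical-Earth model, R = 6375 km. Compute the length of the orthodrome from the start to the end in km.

cos σ = sin φ₁ sin φ₂ + cos φ₁ cos φ₂ cos Δλ
      = sin(-55.64°)sin(-38.70°) + cos(-55.64°)cos(-38.70°)cos(-79.26°) = 0.5982
σ = 53.257° → d = Rσ = 6375·0.92951 = 5926 km

5926 km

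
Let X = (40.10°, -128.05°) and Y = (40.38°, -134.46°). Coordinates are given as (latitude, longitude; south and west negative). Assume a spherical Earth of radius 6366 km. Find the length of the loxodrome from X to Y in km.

545 km

Rhumb course C = atan2(Δλ, Δψ) with Δψ = ln[tan(π/4+φ₂/2)/tan(π/4+φ₁/2)] = +0.0064, Δλ = -0.1119 → C = 273.28°
d = R·|Δφ| / |cos C| = 6366·0.00489 / 0.05713 = 545 km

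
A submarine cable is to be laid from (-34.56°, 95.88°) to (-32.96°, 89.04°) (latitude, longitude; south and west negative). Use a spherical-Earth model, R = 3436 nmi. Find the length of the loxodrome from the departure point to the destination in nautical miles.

Δψ = ln[tan(π/4+φ₂/2)/tan(π/4+φ₁/2)] = +0.0336;  Δφ = +0.0279 rad,  Δλ = -0.1194 rad
q = Δφ/Δψ = 0.8313
d = R·√(Δφ² + q²Δλ²) = 3436·0.10310 = 354 nmi

354 nmi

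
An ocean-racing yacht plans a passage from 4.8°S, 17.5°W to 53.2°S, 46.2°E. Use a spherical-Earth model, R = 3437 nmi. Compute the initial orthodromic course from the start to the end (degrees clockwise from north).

θ = atan2( sin Δλ·cos φ₂ ,  cos φ₁ sin φ₂ − sin φ₁ cos φ₂ cos Δλ )
  = atan2(+0.5370, -0.7757) = 145.31°

145.3°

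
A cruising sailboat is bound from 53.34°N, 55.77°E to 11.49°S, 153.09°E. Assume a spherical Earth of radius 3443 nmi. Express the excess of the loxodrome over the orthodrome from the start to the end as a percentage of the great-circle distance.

2.7%

Great circle: σ = 1.8073 rad → d_gc = Rσ = 6222.7 nmi
Rhumb: Δφ = -1.1315, Δλ = +1.6986, Δψ = -1.3066, q = Δφ/Δψ = 0.8660 → d_rh = R√(Δφ²+q²Δλ²) = 6389.3 nmi
Excess = (6389.3 − 6222.7) / 6222.7 = 166.6 / 6222.7 = 2.68% ≈ 2.7%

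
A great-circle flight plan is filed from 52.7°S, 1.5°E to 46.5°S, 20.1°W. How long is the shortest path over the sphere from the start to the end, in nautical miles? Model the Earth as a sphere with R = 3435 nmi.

cos σ = sin φ₁ sin φ₂ + cos φ₁ cos φ₂ cos Δλ
      = sin(-52.70°)sin(-46.50°) + cos(-52.70°)cos(-46.50°)cos(-21.60°) = 0.9649
σ = 15.235° → d = Rσ = 3435·0.26589 = 913 nmi

913 nmi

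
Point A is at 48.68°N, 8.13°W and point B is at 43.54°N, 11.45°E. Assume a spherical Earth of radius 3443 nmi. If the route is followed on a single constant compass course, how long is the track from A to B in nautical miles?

Δψ = ln[tan(π/4+φ₂/2)/tan(π/4+φ₁/2)] = -0.1295;  Δφ = -0.0897 rad,  Δλ = +0.3417 rad
q = Δφ/Δψ = 0.6925
d = R·√(Δφ² + q²Δλ²) = 3443·0.25310 = 871 nmi

871 nmi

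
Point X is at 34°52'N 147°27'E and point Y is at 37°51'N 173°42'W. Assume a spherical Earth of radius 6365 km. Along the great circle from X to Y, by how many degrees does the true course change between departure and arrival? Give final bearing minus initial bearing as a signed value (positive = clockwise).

Initial bearing θ₁ = atan2(sin Δλ cos φ₂, cos φ₁ sin φ₂ − sin φ₁ cos φ₂ cos Δλ) = 72.95°
Final bearing θ₂ = (initial bearing from the destination back to the start) + 180° = 96.57°
Δθ = θ₂ − θ₁ = +23.6°

+23.6°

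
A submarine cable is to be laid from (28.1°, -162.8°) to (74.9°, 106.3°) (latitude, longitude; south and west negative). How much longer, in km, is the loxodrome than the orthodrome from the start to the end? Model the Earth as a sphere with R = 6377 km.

524 km

Great circle: cos σ = sin φ₁ sin φ₂ + cos φ₁ cos φ₂ cos Δλ,  σ = 1.1028 rad → d_gc = 7032.3 km
Rhumb line: Δψ = +1.5095, q = Δφ/Δψ = 0.5411, d_rh = R√(Δφ²+q²Δλ²) = 7556.6 km
Excess = 7556.6 − 7032.3 = 524.3 ≈ 524 km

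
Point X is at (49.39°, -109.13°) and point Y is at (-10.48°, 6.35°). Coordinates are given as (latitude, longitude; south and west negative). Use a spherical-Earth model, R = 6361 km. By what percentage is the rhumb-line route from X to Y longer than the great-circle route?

3.7%

Great circle: σ = 1.9970 rad → d_gc = Rσ = 12703.0 km
Rhumb: Δφ = -1.0449, Δλ = +2.0155, Δψ = -1.1782, q = Δφ/Δψ = 0.8869 → d_rh = R√(Δφ²+q²Δλ²) = 13171.0 km
Excess = (13171.0 − 12703.0) / 12703.0 = 468.0 / 12703.0 = 3.68% ≈ 3.7%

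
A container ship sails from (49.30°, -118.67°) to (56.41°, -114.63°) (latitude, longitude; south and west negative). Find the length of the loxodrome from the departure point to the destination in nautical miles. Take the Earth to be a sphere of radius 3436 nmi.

451 nmi

Rhumb course C = atan2(Δλ, Δψ) with Δψ = ln[tan(π/4+φ₂/2)/tan(π/4+φ₁/2)] = +0.2061, Δλ = +0.0705 → C = 18.89°
d = R·|Δφ| / |cos C| = 3436·0.12409 / 0.94616 = 451 nmi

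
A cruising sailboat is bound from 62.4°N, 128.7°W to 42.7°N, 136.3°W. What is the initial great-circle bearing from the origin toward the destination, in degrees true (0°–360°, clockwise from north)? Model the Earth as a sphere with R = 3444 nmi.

θ = atan2( sin Δλ·cos φ₂ ,  cos φ₁ sin φ₂ − sin φ₁ cos φ₂ cos Δλ )
  = atan2(-0.0972, -0.3314) = 196.35°

196.3°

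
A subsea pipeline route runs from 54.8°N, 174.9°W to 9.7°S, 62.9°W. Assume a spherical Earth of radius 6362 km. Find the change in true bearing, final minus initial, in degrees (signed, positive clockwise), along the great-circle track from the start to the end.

At departure: θ₁ = atan2(sin Δλ cos φ₂, cos φ₁ sin φ₂ − sin φ₁ cos φ₂ cos Δλ) = 77.38°
At arrival: θ₂ = atan2(sin Δλ cos φ₁, −cos φ₂ sin φ₁ + sin φ₂ cos φ₁ cos Δλ) = 145.20°
Δθ = θ₂ − θ₁ = +67.8°

+67.8°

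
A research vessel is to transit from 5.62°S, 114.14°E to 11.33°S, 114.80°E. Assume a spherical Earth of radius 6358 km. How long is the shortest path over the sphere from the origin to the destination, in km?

Haversine: a = sin²(Δφ/2)+cos φ₁ cos φ₂ sin²(Δλ/2) = 0.00251;  σ = 2·atan2(√a,√(1−a))
σ = 5.747° → d = Rσ = 6358·0.10031 = 638 km

638 km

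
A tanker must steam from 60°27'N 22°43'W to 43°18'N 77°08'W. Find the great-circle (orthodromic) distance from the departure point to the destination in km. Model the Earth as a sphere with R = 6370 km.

Haversine: a = sin²(Δφ/2)+cos φ₁ cos φ₂ sin²(Δλ/2) = 0.09727;  σ = 2·atan2(√a,√(1−a))
σ = 36.345° → d = Rσ = 6370·0.63434 = 4041 km

4041 km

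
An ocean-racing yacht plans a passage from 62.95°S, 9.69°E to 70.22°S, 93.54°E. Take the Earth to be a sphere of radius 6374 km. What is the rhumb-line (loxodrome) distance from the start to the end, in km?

3766 km

Rhumb course C = atan2(Δλ, Δψ) with Δψ = ln[tan(π/4+φ₂/2)/tan(π/4+φ₁/2)] = -0.3218, Δλ = +1.4635 → C = 102.40°
d = R·|Δφ| / |cos C| = 6374·0.12689 / 0.21478 = 3766 km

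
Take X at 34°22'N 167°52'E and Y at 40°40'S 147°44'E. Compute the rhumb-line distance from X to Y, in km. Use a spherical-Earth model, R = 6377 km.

Δψ = ln[tan(π/4+φ₂/2)/tan(π/4+φ₁/2)] = -1.4176;  Δφ = -1.3096 rad,  Δλ = -0.3514 rad
q = Δφ/Δψ = 0.9238
d = R·√(Δφ² + q²Δλ²) = 6377·1.34921 = 8604 km

8604 km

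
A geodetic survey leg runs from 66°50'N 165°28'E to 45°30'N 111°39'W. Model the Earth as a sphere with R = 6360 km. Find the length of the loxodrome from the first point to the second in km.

5493 km

Δψ = ln[tan(π/4+φ₂/2)/tan(π/4+φ₁/2)] = -0.6911;  Δφ = -0.3723 rad,  Δλ = +1.4466 rad
q = Δφ/Δψ = 0.5387
d = R·√(Δφ² + q²Δλ²) = 6360·0.86370 = 5493 km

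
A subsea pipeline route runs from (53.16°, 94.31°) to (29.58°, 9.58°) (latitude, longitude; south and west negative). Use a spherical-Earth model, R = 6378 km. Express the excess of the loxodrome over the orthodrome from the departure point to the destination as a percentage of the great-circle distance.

Great circle: σ = 1.1119 rad → d_gc = Rσ = 7091.7 km
Rhumb: Δφ = -0.4115, Δλ = -1.4788, Δψ = -0.5586, q = Δφ/Δψ = 0.7367 → d_rh = R√(Δφ²+q²Δλ²) = 7427.9 km
Excess = (7427.9 − 7091.7) / 7091.7 = 336.2 / 7091.7 = 4.74% ≈ 4.7%

4.7%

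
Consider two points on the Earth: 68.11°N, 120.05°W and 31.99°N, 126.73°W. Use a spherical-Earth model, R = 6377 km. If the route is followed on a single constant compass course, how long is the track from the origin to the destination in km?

Rhumb course C = atan2(Δλ, Δψ) with Δψ = ln[tan(π/4+φ₂/2)/tan(π/4+φ₁/2)] = -1.0532, Δλ = -0.1166 → C = 186.32°
d = R·|Δφ| / |cos C| = 6377·0.63041 / 0.99393 = 4045 km

4045 km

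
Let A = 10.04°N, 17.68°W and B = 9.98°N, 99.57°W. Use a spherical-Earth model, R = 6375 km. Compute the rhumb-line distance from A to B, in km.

Δψ = ln[tan(π/4+φ₂/2)/tan(π/4+φ₁/2)] = -0.0011;  Δφ = -0.0010 rad,  Δλ = -1.4293 rad
q = Δφ/Δψ = 0.9848
d = R·√(Δφ² + q²Δλ²) = 6375·1.40749 = 8973 km

8973 km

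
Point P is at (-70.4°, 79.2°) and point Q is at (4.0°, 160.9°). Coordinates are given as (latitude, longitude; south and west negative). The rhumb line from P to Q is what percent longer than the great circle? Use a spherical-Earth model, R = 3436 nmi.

3.7%

Great circle: σ = 1.5882 rad → d_gc = Rσ = 5457.1 nmi
Rhumb: Δφ = +1.2985, Δλ = +1.4259, Δψ = +1.8259, q = Δφ/Δψ = 0.7112 → d_rh = R√(Δφ²+q²Δλ²) = 5661.1 nmi
Excess = (5661.1 − 5457.1) / 5457.1 = 204.0 / 5457.1 = 3.74% ≈ 3.7%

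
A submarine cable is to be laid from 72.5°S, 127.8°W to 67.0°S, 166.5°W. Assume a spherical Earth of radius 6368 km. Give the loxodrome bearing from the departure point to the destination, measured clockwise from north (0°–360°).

Meridional parts: M(φ₁)=-1.8714, M(φ₂)=-1.5923 → ΔM = +0.2790;  Δλ = -0.6754 rad
tan C = Δλ / ΔM = -2.4207 → C = 292.45°

292.4°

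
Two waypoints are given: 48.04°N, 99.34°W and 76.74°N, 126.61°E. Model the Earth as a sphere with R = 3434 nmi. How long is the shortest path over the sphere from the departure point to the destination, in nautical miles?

3110 nmi

cos σ = sin φ₁ sin φ₂ + cos φ₁ cos φ₂ cos Δλ
      = sin(48.04°)sin(76.74°) + cos(48.04°)cos(76.74°)cos(-134.05°) = 0.6172
σ = 51.891° → d = Rσ = 3434·0.90567 = 3110 nmi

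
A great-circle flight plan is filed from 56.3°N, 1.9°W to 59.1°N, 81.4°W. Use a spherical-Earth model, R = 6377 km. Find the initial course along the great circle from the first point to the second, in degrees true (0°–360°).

θ = atan2( sin Δλ·cos φ₂ ,  cos φ₁ sin φ₂ − sin φ₁ cos φ₂ cos Δλ )
  = atan2(-0.5049, +0.3982) = 308.26°

308.3°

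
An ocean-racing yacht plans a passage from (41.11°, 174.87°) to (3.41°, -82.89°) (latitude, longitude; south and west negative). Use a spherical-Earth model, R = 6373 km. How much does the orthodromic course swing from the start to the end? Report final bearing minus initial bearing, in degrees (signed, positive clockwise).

Initial bearing θ₁ = atan2(sin Δλ cos φ₂, cos φ₁ sin φ₂ − sin φ₁ cos φ₂ cos Δλ) = 79.32°
Final bearing θ₂ = (initial bearing from the destination back to the start) + 180° = 132.12°
Δθ = θ₂ − θ₁ = +52.8°

+52.8°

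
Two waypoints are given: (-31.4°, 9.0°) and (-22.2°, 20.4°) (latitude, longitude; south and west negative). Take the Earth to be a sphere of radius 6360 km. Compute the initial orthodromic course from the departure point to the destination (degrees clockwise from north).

N = sin Δλ·cos φ₂ = +0.1830;  D = cos φ₁ sin φ₂ − sin φ₁ cos φ₂ cos Δλ = +0.1504
initial course = atan2(N, D) = 50.59°

50.6°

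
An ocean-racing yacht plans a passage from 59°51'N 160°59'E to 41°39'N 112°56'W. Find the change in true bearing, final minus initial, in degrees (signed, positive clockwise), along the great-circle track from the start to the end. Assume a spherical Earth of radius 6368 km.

Initial bearing θ₁ = atan2(sin Δλ cos φ₂, cos φ₁ sin φ₂ − sin φ₁ cos φ₂ cos Δλ) = 68.77°
Final bearing θ₂ = (initial bearing from the destination back to the start) + 180° = 141.20°
Δθ = θ₂ − θ₁ = +72.4°

+72.4°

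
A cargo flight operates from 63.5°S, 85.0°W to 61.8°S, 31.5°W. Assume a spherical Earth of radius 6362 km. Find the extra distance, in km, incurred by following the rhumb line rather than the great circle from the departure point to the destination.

79 km

Great circle: cos σ = sin φ₁ sin φ₂ + cos φ₁ cos φ₂ cos Δλ,  σ = 0.4174 rad → d_gc = 2655.8 km
Rhumb line: Δψ = +0.0646, q = Δφ/Δψ = 0.4593, d_rh = R√(Δφ²+q²Δλ²) = 2734.9 km
Excess = 2734.9 − 2655.8 = 79.1 ≈ 79 km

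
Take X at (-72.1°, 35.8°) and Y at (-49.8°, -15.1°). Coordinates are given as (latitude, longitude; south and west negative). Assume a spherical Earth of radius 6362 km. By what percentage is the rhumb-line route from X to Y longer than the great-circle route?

Great circle: σ = 0.5511 rad → d_gc = Rσ = 3506.2 km
Rhumb: Δφ = +0.3892, Δλ = -0.8884, Δψ = +0.8431, q = Δφ/Δψ = 0.4616 → d_rh = R√(Δφ²+q²Δλ²) = 3597.0 km
Excess = (3597.0 − 3506.2) / 3506.2 = 90.8 / 3506.2 = 2.59% ≈ 2.6%

2.6%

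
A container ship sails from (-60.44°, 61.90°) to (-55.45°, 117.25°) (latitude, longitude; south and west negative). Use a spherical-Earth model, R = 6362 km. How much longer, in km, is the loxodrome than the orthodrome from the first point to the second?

Great circle: cos σ = sin φ₁ sin φ₂ + cos φ₁ cos φ₂ cos Δλ,  σ = 0.5043 rad → d_gc = 3208.5 km
Rhumb line: Δψ = +0.1644, q = Δφ/Δψ = 0.5297, d_rh = R√(Δφ²+q²Δλ²) = 3302.4 km
Excess = 3302.4 − 3208.5 = 93.9 ≈ 94 km

94 km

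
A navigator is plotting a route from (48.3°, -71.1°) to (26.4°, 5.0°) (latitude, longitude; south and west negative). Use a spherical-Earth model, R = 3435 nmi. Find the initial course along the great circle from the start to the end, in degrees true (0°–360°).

81.2°

N = sin Δλ·cos φ₂ = +0.8695;  D = cos φ₁ sin φ₂ − sin φ₁ cos φ₂ cos Δλ = +0.1351
initial course = atan2(N, D) = 81.17°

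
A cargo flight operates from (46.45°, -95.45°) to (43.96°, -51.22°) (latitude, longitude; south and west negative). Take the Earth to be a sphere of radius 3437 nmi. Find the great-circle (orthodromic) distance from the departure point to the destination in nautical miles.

Haversine: a = sin²(Δφ/2)+cos φ₁ cos φ₂ sin²(Δλ/2) = 0.07076;  σ = 2·atan2(√a,√(1−a))
σ = 30.854° → d = Rσ = 3437·0.53850 = 1851 nmi

1851 nmi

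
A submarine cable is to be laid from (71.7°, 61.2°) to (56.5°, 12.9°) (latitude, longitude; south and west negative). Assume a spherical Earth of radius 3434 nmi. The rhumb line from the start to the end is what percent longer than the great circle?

Great circle: σ = 0.4347 rad → d_gc = Rσ = 1492.7 nmi
Rhumb: Δφ = -0.2653, Δλ = -0.8430, Δψ = -0.6252, q = Δφ/Δψ = 0.4244 → d_rh = R√(Δφ²+q²Δλ²) = 1529.4 nmi
Excess = (1529.4 − 1492.7) / 1492.7 = 36.7 / 1492.7 = 2.46% ≈ 2.5%

2.5%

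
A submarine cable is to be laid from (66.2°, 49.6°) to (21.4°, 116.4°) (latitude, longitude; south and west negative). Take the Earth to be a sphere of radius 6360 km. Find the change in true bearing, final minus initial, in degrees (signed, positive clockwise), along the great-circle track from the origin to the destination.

+52.5°

At departure: θ₁ = atan2(sin Δλ cos φ₂, cos φ₁ sin φ₂ − sin φ₁ cos φ₂ cos Δλ) = 102.41°
At arrival: θ₂ = atan2(sin Δλ cos φ₁, −cos φ₂ sin φ₁ + sin φ₂ cos φ₁ cos Δλ) = 154.96°
Δθ = θ₂ − θ₁ = +52.5°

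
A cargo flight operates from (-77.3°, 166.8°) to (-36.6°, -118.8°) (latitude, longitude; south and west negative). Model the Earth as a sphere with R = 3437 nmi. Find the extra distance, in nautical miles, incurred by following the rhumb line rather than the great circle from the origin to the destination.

Great circle: cos σ = sin φ₁ sin φ₂ + cos φ₁ cos φ₂ cos Δλ,  σ = 0.8904 rad → d_gc = 3060.3 nmi
Rhumb line: Δψ = +1.5084, q = Δφ/Δψ = 0.4709, d_rh = R√(Δφ²+q²Δλ²) = 3221.5 nmi
Excess = 3221.5 − 3060.3 = 161.2 ≈ 161 nmi

161 nmi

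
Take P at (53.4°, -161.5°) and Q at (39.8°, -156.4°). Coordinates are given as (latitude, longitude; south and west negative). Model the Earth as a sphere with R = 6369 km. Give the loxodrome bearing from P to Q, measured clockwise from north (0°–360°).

165.7°

Meridional parts: M(φ₁)=+1.1065, M(φ₂)=+0.7584 → ΔM = -0.3481;  Δλ = +0.0890 rad
tan C = Δλ / ΔM = -0.2557 → C = 165.66°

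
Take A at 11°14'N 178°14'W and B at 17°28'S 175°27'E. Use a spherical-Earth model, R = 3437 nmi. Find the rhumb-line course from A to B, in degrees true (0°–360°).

192.3°

Δψ = ln[tan(π/4+φ₂/2)/tan(π/4+φ₁/2)] = -0.5070
Δλ = -0.1102 rad (taken the short way round)
course = atan2(Δλ, Δψ) = 192.27°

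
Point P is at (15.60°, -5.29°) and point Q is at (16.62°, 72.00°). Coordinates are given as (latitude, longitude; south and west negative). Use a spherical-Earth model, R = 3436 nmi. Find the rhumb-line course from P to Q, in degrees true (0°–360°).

89.2°

Δψ = ln[tan(π/4+φ₂/2)/tan(π/4+φ₁/2)] = +0.0185
Δλ = +1.3490 rad (taken the short way round)
course = atan2(Δλ, Δψ) = 89.21°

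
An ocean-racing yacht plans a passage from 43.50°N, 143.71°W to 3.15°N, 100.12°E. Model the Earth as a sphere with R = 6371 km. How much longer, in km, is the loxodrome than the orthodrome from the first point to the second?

535 km

Great circle: cos σ = sin φ₁ sin φ₂ + cos φ₁ cos φ₂ cos Δλ,  σ = 1.8563 rad → d_gc = 11826.3 km
Rhumb line: Δψ = -0.7898, q = Δφ/Δψ = 0.8917, d_rh = R√(Δφ²+q²Δλ²) = 12360.9 km
Excess = 12360.9 − 11826.3 = 534.6 ≈ 535 km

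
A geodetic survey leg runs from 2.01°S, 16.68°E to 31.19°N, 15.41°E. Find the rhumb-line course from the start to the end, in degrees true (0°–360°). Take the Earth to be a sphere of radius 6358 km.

Δψ = ln[tan(π/4+φ₂/2)/tan(π/4+φ₁/2)] = +0.6085
Δλ = -0.0222 rad (taken the short way round)
course = atan2(Δλ, Δψ) = 357.91°

357.9°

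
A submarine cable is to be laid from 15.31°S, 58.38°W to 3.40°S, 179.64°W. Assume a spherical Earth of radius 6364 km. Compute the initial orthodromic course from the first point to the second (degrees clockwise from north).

257.2°

θ = atan2( sin Δλ·cos φ₂ ,  cos φ₁ sin φ₂ − sin φ₁ cos φ₂ cos Δλ )
  = atan2(-0.8533, -0.1940) = 257.19°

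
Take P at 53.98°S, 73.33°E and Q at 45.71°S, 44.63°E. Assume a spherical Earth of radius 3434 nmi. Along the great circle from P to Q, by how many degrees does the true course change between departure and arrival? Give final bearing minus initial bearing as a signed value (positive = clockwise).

At departure: θ₁ = atan2(sin Δλ cos φ₂, cos φ₁ sin φ₂ − sin φ₁ cos φ₂ cos Δλ) = 282.52°
At arrival: θ₂ = atan2(sin Δλ cos φ₁, −cos φ₂ sin φ₁ + sin φ₂ cos φ₁ cos Δλ) = 304.70°
Δθ = θ₂ − θ₁ = +22.2°

+22.2°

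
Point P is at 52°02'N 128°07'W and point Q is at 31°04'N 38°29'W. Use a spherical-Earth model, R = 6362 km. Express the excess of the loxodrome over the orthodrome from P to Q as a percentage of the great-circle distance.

5.4%

Great circle: σ = 1.1481 rad → d_gc = Rσ = 7304.4 km
Rhumb: Δφ = -0.3659, Δλ = +1.5644, Δψ = -0.4962, q = Δφ/Δψ = 0.7375 → d_rh = R√(Δφ²+q²Δλ²) = 7700.5 km
Excess = (7700.5 − 7304.4) / 7304.4 = 396.1 / 7304.4 = 5.42% ≈ 5.4%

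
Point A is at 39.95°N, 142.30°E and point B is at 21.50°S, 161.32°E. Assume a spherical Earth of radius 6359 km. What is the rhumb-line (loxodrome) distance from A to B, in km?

7100 km

Δψ = ln[tan(π/4+φ₂/2)/tan(π/4+φ₁/2)] = -1.1461;  Δφ = -1.0725 rad,  Δλ = +0.3320 rad
q = Δφ/Δψ = 0.9357
d = R·√(Δφ² + q²Δλ²) = 6359·1.11658 = 7100 km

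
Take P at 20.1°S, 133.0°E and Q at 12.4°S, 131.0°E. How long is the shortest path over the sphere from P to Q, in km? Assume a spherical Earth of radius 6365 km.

882 km

cos σ = sin φ₁ sin φ₂ + cos φ₁ cos φ₂ cos Δλ
      = sin(-20.10°)sin(-12.40°) + cos(-20.10°)cos(-12.40°)cos(-2.00°) = 0.9904
σ = 7.935° → d = Rσ = 6365·0.13850 = 882 km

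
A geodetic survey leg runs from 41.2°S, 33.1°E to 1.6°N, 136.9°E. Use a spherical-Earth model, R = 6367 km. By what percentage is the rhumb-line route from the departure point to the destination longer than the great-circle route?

2.5%

Great circle: σ = 1.7699 rad → d_gc = Rσ = 11269.0 km
Rhumb: Δφ = +0.7470, Δλ = +1.8117, Δψ = +0.8184, q = Δφ/Δψ = 0.9127 → d_rh = R√(Δφ²+q²Δλ²) = 11552.6 km
Excess = (11552.6 − 11269.0) / 11269.0 = 283.6 / 11269.0 = 2.52% ≈ 2.5%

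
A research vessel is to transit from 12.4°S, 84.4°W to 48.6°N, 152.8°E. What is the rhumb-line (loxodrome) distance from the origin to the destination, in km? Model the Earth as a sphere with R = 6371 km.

13961 km

Δψ = ln[tan(π/4+φ₂/2)/tan(π/4+φ₁/2)] = +1.1913;  Δφ = +1.0647 rad,  Δλ = -2.1433 rad
q = Δφ/Δψ = 0.8937
d = R·√(Δφ² + q²Δλ²) = 6371·2.19135 = 13961 km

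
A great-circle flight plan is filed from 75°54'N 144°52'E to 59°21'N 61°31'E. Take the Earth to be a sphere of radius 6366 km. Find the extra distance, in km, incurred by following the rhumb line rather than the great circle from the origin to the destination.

285 km

Great circle: cos σ = sin φ₁ sin φ₂ + cos φ₁ cos φ₂ cos Δλ,  σ = 0.5572 rad → d_gc = 3546.9 km
Rhumb line: Δψ = -0.7956, q = Δφ/Δψ = 0.3630, d_rh = R√(Δφ²+q²Δλ²) = 3832.1 km
Excess = 3832.1 − 3546.9 = 285.2 ≈ 285 km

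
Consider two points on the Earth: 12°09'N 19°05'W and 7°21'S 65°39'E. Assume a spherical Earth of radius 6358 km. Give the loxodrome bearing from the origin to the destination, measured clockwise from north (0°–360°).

Meridional parts: M(φ₁)=+0.2137, M(φ₂)=-0.1286 → ΔM = -0.3423;  Δλ = +1.4789 rad
tan C = Δλ / ΔM = -4.3204 → C = 103.03°

103.0°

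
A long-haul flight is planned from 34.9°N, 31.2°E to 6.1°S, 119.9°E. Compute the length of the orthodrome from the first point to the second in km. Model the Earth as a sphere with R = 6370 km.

cos σ = sin φ₁ sin φ₂ + cos φ₁ cos φ₂ cos Δλ
      = sin(34.90°)sin(-6.10°) + cos(34.90°)cos(-6.10°)cos(88.70°) = -0.0423
σ = 92.424° → d = Rσ = 6370·1.61311 = 10275 km

10275 km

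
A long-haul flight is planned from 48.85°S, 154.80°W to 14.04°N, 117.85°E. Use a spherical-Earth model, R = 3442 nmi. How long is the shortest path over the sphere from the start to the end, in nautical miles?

cos σ = sin φ₁ sin φ₂ + cos φ₁ cos φ₂ cos Δλ
      = sin(-48.85°)sin(14.04°) + cos(-48.85°)cos(14.04°)cos(-87.35°) = -0.1532
σ = 98.810° → d = Rσ = 3442·1.72456 = 5936 nmi

5936 nmi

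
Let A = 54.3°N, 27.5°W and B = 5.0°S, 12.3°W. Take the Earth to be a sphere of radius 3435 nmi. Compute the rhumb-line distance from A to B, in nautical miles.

3638 nmi

Rhumb course C = atan2(Δλ, Δψ) with Δψ = ln[tan(π/4+φ₂/2)/tan(π/4+φ₁/2)] = -1.2205, Δλ = +0.2653 → C = 167.74°
d = R·|Δφ| / |cos C| = 3435·1.03498 / 0.97718 = 3638 nmi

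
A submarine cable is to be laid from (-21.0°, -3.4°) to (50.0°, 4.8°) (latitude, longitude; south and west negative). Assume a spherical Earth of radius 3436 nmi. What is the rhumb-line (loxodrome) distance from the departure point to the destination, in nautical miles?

4280 nmi

Δψ = ln[tan(π/4+φ₂/2)/tan(π/4+φ₁/2)] = +1.3857;  Δφ = +1.2392 rad,  Δλ = +0.1431 rad
q = Δφ/Δψ = 0.8943
d = R·√(Δφ² + q²Δλ²) = 3436·1.24578 = 4280 nmi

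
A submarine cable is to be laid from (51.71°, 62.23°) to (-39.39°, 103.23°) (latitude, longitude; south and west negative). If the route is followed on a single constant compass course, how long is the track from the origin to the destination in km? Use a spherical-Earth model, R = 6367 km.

Rhumb course C = atan2(Δλ, Δψ) with Δψ = ln[tan(π/4+φ₂/2)/tan(π/4+φ₁/2)] = -1.8070, Δλ = +0.7156 → C = 158.40°
d = R·|Δφ| / |cos C| = 6367·1.58999 / 0.92975 = 10888 km

10888 km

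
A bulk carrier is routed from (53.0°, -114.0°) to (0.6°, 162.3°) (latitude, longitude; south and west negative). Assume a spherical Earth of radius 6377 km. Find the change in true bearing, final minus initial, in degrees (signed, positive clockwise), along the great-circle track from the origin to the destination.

At departure: θ₁ = atan2(sin Δλ cos φ₂, cos φ₁ sin φ₂ − sin φ₁ cos φ₂ cos Δλ) = 265.32°
At arrival: θ₂ = atan2(sin Δλ cos φ₁, −cos φ₂ sin φ₁ + sin φ₂ cos φ₁ cos Δλ) = 216.86°
Δθ = θ₂ − θ₁ = -48.5°

-48.5°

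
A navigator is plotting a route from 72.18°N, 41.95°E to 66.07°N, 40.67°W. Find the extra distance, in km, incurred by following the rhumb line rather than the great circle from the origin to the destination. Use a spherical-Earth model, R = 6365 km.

251 km

Great circle: cos σ = sin φ₁ sin φ₂ + cos φ₁ cos φ₂ cos Δλ,  σ = 0.4819 rad → d_gc = 3067.1 km
Rhumb line: Δψ = -0.3014, q = Δφ/Δψ = 0.3538, d_rh = R√(Δφ²+q²Δλ²) = 3317.7 km
Excess = 3317.7 − 3067.1 = 250.6 ≈ 251 km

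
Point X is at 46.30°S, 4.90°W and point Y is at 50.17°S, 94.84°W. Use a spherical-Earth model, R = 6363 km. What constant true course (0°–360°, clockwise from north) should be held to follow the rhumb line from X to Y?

Meridional parts: M(φ₁)=-0.9138, M(φ₂)=-1.0153 → ΔM = -0.1015;  Δλ = -1.5697 rad
tan C = Δλ / ΔM = +15.4695 → C = 266.30°

266.3°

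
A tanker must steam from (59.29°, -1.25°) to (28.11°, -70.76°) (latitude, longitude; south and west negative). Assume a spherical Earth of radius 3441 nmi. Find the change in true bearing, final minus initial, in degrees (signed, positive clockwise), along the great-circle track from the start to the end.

-52.9°

Initial bearing θ₁ = atan2(sin Δλ cos φ₂, cos φ₁ sin φ₂ − sin φ₁ cos φ₂ cos Δλ) = 268.28°
Final bearing θ₂ = (initial bearing from the destination back to the start) + 180° = 215.36°
Δθ = θ₂ − θ₁ = -52.9°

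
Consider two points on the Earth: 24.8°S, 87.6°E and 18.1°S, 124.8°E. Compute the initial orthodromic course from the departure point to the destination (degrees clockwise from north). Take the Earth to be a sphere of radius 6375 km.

θ = atan2( sin Δλ·cos φ₂ ,  cos φ₁ sin φ₂ − sin φ₁ cos φ₂ cos Δλ )
  = atan2(+0.5747, +0.0355) = 86.46°

86.5°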